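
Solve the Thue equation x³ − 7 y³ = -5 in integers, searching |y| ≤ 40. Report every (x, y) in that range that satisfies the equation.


The equation is x³ - 7y³ = -5. For fixed y, x³ = 7·y³ − 5, so a solution requires the RHS to be a perfect cube.
Strategy: iterate y from -40 to 40, compute RHS = 7·y³ − 5, and check whether it is a (positive or negative) perfect cube.
Check small values of y:
  y = 0: RHS = -5 is not a perfect cube.
  y = 1: RHS = 2 is not a perfect cube.
  y = -1: RHS = -12 is not a perfect cube.
  y = 2: RHS = 51 is not a perfect cube.
  y = -2: RHS = -61 is not a perfect cube.
  y = 3: RHS = 184 is not a perfect cube.
  y = -3: RHS = -194 is not a perfect cube.
Continuing the search up to |y| = 40 finds no solutions either.
No (x, y) in the scanned range satisfies the equation.

No integer solutions with |y| ≤ 40.


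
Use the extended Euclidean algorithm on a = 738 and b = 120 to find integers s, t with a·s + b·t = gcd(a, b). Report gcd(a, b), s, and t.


Euclidean algorithm on (738, 120) — divide until remainder is 0:
  738 = 6 · 120 + 18
  120 = 6 · 18 + 12
  18 = 1 · 12 + 6
  12 = 2 · 6 + 0
gcd(738, 120) = 6.
Track Bezout coefficients alongside the remainders: start with r₀ = 738 = a·1 + b·0 (s = 1, t = 0) and r₁ = 120 = a·0 + b·1 (s = 0, t = 1); each new remainder r_{k+1} = r_{k-1} − q_k·r_k inherits s_{k+1} = s_{k-1} − q_k·s_k, t_{k+1} = t_{k-1} − q_k·t_k, so r_k = a·s_k + b·t_k at every step:
  q = 6: r = 18, s = 1 − 6·0 = 1, t = 0 − 6·1 = -6  (check: 738·1 + 120·(-6) = 18)
  q = 6: r = 12, s = 0 − 6·1 = -6, t = 1 − 6·(-6) = 37  (check: 738·(-6) + 120·37 = 12)
  q = 1: r = 6, s = 1 − 1·(-6) = 7, t = -6 − 1·37 = -43  (check: 738·7 + 120·(-43) = 6)
The row with r = 6 (the gcd) gives the Bezout coefficients s = 7, t = -43.
Result: 738 · (7) + 120 · (-43) = 6.

gcd(738, 120) = 6; s = 7, t = -43 (check: 738·7 + 120·(-43) = 6).


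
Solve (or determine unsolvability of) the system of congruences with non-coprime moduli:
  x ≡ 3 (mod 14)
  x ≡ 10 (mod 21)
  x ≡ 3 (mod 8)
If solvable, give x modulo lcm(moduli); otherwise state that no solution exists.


Moduli 14, 21, 8 are not pairwise coprime, so CRT works modulo lcm(m_i) when all pairwise compatibility conditions hold.
Pairwise compatibility: gcd(m_i, m_j) must divide a_i - a_j for every pair.
Merge one congruence at a time:
  Start: x ≡ 3 (mod 14).
  Combine with x ≡ 10 (mod 21): gcd(14, 21) = 7; 10 - 3 = 7, which IS divisible by 7, so compatible.
    Write x = 3 + 14·t and substitute into x ≡ 10 (mod 21): 14·t ≡ 10 − 3 = 7 (mod 21).
    Divide the congruence (and modulus) by g = 7: 2·t ≡ 1 (mod 3).
    The inverse of 2 mod 3 is 2 (since 2·2 = 4 = 1·3 + 1), so t ≡ 2·1 = 2 ≡ 2 (mod 3).
    Then x = 3 + 14·2 = 31, valid modulo lcm(14, 21) = 42: x ≡ 31 (mod 42).
  Combine with x ≡ 3 (mod 8): gcd(42, 8) = 2; 3 - 31 = -28, which IS divisible by 2, so compatible.
    Write x = 31 + 42·t and substitute into x ≡ 3 (mod 8): 42·t ≡ 3 − 31 = -28 (mod 8).
    Divide the congruence (and modulus) by g = 2: 21·t ≡ -14 (mod 4).
    Reduce coefficients mod 4: 1·t ≡ 2 (mod 4).
    So t ≡ 2 (mod 4).
    Then x = 31 + 42·2 = 115, valid modulo lcm(42, 8) = 168: x ≡ 115 (mod 168).
Verify: 115 mod 14 = 3, 115 mod 21 = 10, 115 mod 8 = 3.

x ≡ 115 (mod 168).


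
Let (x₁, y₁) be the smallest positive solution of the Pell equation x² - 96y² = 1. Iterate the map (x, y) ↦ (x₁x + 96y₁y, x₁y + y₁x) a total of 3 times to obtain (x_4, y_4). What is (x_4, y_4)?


Step 1: Find the fundamental solution (x₁, y₁) of x² - 96y² = 1.
  Expand √96 as a continued fraction. a₀ = ⌊√96⌋ = 9; iterate m_{k+1} = d_k·a_k − m_k, d_{k+1} = (96 − m_{k+1}²)/d_k, a_{k+1} = ⌊(a₀ + m_{k+1})/d_{k+1}⌋ (starting m₀ = 0, d₀ = 1), with convergents p_k = a_k·p_{k-1} + p_{k-2}, q_k = a_k·q_{k-1} + q_{k-2} (p₋₁ = 1, q₋₁ = 0):
  k = 0: a₀ = 9; p₀/q₀ = 9/1; p₀² − 96·q₀² = 81 − 96 = -15.
  k = 1: m = 9, d = 15, a = ⌊(9 + 9)/15⌋ = 1; p/q = (1·9 + 1)/(1·1 + 0) = 10/1; p² − 96·q² = 100 − 96 = 4.
  k = 2: m = 6, d = 4, a = ⌊(9 + 6)/4⌋ = 3; p/q = (3·10 + 9)/(3·1 + 1) = 39/4; p² − 96·q² = 1521 − 1536 = -15.
  k = 3: m = 6, d = 15, a = ⌊(9 + 6)/15⌋ = 1; p/q = (1·39 + 10)/(1·4 + 1) = 49/5; p² − 96·q² = 2401 − 2400 = 1.
  The first convergent with p² − 96·q² = 1 gives the fundamental solution (x₁, y₁) = (49, 5).
Step 2: Apply the recurrence (x_{n+1}, y_{n+1}) = (x₁x_n + 96y₁y_n, x₁y_n + y₁x_n) repeatedly.
  From (x_1, y_1) = (49, 5): x_2 = 49·49 + 96·5·5 = 4801; y_2 = 49·5 + 5·49 = 490.
  From (x_2, y_2) = (4801, 490): x_3 = 49·4801 + 96·5·490 = 470449; y_3 = 49·490 + 5·4801 = 48015.
  From (x_3, y_3) = (470449, 48015): x_4 = 49·470449 + 96·5·48015 = 46099201; y_4 = 49·48015 + 5·470449 = 4704980.
Step 3: Verify x_4² - 96·y_4² = 2125136332838401 - 2125136332838400 = 1 (should be 1). ✓

(x_1, y_1) = (49, 5); (x_4, y_4) = (46099201, 4704980).


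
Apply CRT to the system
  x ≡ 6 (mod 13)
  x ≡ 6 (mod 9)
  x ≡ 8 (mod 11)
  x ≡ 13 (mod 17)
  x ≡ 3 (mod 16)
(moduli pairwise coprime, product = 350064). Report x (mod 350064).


Product of moduli M = 13 · 9 · 11 · 17 · 16 = 350064.
Merge one congruence at a time:
  Start: x ≡ 6 (mod 13).
  Combine with x ≡ 6 (mod 9); new modulus lcm = 117.
    Write x = 6 + 13·t and substitute into x ≡ 6 (mod 9): 13·t ≡ 6 − 6 = 0 (mod 9).
    Reduce coefficients mod 9: 4·t ≡ 0 (mod 9).
    The inverse of 4 mod 9 is 7 (since 4·7 = 28 = 3·9 + 1), so t ≡ 7·0 = 0 ≡ 0 (mod 9).
    Then x = 6 + 13·0 = 6, valid modulo lcm(13, 9) = 117: x ≡ 6 (mod 117).
  Combine with x ≡ 8 (mod 11); new modulus lcm = 1287.
    Write x = 6 + 117·t and substitute into x ≡ 8 (mod 11): 117·t ≡ 8 − 6 = 2 (mod 11).
    Reduce coefficients mod 11: 7·t ≡ 2 (mod 11).
    The inverse of 7 mod 11 is 8 (since 7·8 = 56 = 5·11 + 1), so t ≡ 8·2 = 16 ≡ 5 (mod 11).
    Then x = 6 + 117·5 = 591, valid modulo lcm(117, 11) = 1287: x ≡ 591 (mod 1287).
  Combine with x ≡ 13 (mod 17); new modulus lcm = 21879.
    Write x = 591 + 1287·t and substitute into x ≡ 13 (mod 17): 1287·t ≡ 13 − 591 = -578 (mod 17).
    Reduce coefficients mod 17: 12·t ≡ 0 (mod 17).
    The inverse of 12 mod 17 is 10 (since 12·10 = 120 = 7·17 + 1), so t ≡ 10·0 = 0 ≡ 0 (mod 17).
    Then x = 591 + 1287·0 = 591, valid modulo lcm(1287, 17) = 21879: x ≡ 591 (mod 21879).
  Combine with x ≡ 3 (mod 16); new modulus lcm = 350064.
    Write x = 591 + 21879·t and substitute into x ≡ 3 (mod 16): 21879·t ≡ 3 − 591 = -588 (mod 16).
    Reduce coefficients mod 16: 7·t ≡ 4 (mod 16).
    The inverse of 7 mod 16 is 7 (since 7·7 = 49 = 3·16 + 1), so t ≡ 7·4 = 28 ≡ 12 (mod 16).
    Then x = 591 + 21879·12 = 263139, valid modulo lcm(21879, 16) = 350064: x ≡ 263139 (mod 350064).
Verify against each original: 263139 mod 13 = 6, 263139 mod 9 = 6, 263139 mod 11 = 8, 263139 mod 17 = 13, 263139 mod 16 = 3.

x ≡ 263139 (mod 350064).


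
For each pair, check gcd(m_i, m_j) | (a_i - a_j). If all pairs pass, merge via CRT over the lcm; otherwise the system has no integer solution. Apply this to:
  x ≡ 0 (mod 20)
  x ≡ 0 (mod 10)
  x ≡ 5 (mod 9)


Moduli 20, 10, 9 are not pairwise coprime, so CRT works modulo lcm(m_i) when all pairwise compatibility conditions hold.
Pairwise compatibility: gcd(m_i, m_j) must divide a_i - a_j for every pair.
Merge one congruence at a time:
  Start: x ≡ 0 (mod 20).
  Combine with x ≡ 0 (mod 10): gcd(20, 10) = 10; 0 - 0 = 0, which IS divisible by 10, so compatible.
    Write x = 0 + 20·t and substitute into x ≡ 0 (mod 10): 20·t ≡ 0 − 0 = 0 (mod 10).
    Divide the congruence (and modulus) by g = 10: 2·t ≡ 0 (mod 1).
    Modulo 1 every t works; take t = 0.
    Then x = 0 + 20·0 = 0, valid modulo lcm(20, 10) = 20: x ≡ 0 (mod 20).
  Combine with x ≡ 5 (mod 9): gcd(20, 9) = 1; 5 - 0 = 5, which IS divisible by 1, so compatible.
    Write x = 0 + 20·t and substitute into x ≡ 5 (mod 9): 20·t ≡ 5 − 0 = 5 (mod 9).
    Reduce coefficients mod 9: 2·t ≡ 5 (mod 9).
    The inverse of 2 mod 9 is 5 (since 2·5 = 10 = 1·9 + 1), so t ≡ 5·5 = 25 ≡ 7 (mod 9).
    Then x = 0 + 20·7 = 140, valid modulo lcm(20, 9) = 180: x ≡ 140 (mod 180).
Verify: 140 mod 20 = 0, 140 mod 10 = 0, 140 mod 9 = 5.

x ≡ 140 (mod 180).


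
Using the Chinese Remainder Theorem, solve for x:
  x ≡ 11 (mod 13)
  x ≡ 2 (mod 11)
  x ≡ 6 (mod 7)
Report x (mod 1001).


Moduli 13, 11, 7 are pairwise coprime; by CRT there is a unique solution modulo M = 13 · 11 · 7 = 1001.
Solve pairwise, accumulating the modulus:
  Start with x ≡ 11 (mod 13).
  Combine with x ≡ 2 (mod 11): since gcd(13, 11) = 1, we get a unique residue mod 143.
    Write x = 11 + 13·t and substitute into x ≡ 2 (mod 11): 13·t ≡ 2 − 11 = -9 (mod 11).
    Reduce coefficients mod 11: 2·t ≡ 2 (mod 11).
    The inverse of 2 mod 11 is 6 (since 2·6 = 12 = 1·11 + 1), so t ≡ 6·2 = 12 ≡ 1 (mod 11).
    Then x = 11 + 13·1 = 24, valid modulo lcm(13, 11) = 143: x ≡ 24 (mod 143).
  Combine with x ≡ 6 (mod 7): since gcd(143, 7) = 1, we get a unique residue mod 1001.
    Write x = 24 + 143·t and substitute into x ≡ 6 (mod 7): 143·t ≡ 6 − 24 = -18 (mod 7).
    Reduce coefficients mod 7: 3·t ≡ 3 (mod 7).
    The inverse of 3 mod 7 is 5 (since 3·5 = 15 = 2·7 + 1), so t ≡ 5·3 = 15 ≡ 1 (mod 7).
    Then x = 24 + 143·1 = 167, valid modulo lcm(143, 7) = 1001: x ≡ 167 (mod 1001).
Verify: 167 mod 13 = 11 ✓, 167 mod 11 = 2 ✓, 167 mod 7 = 6 ✓.

x ≡ 167 (mod 1001).


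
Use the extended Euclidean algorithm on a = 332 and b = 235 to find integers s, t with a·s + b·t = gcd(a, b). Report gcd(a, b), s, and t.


Euclidean algorithm on (332, 235) — divide until remainder is 0:
  332 = 1 · 235 + 97
  235 = 2 · 97 + 41
  97 = 2 · 41 + 15
  41 = 2 · 15 + 11
  15 = 1 · 11 + 4
  11 = 2 · 4 + 3
  4 = 1 · 3 + 1
  3 = 3 · 1 + 0
gcd(332, 235) = 1.
Track Bezout coefficients alongside the remainders: start with r₀ = 332 = a·1 + b·0 (s = 1, t = 0) and r₁ = 235 = a·0 + b·1 (s = 0, t = 1); each new remainder r_{k+1} = r_{k-1} − q_k·r_k inherits s_{k+1} = s_{k-1} − q_k·s_k, t_{k+1} = t_{k-1} − q_k·t_k, so r_k = a·s_k + b·t_k at every step:
  q = 1: r = 97, s = 1 − 1·0 = 1, t = 0 − 1·1 = -1  (check: 332·1 + 235·(-1) = 97)
  q = 2: r = 41, s = 0 − 2·1 = -2, t = 1 − 2·(-1) = 3  (check: 332·(-2) + 235·3 = 41)
  q = 2: r = 15, s = 1 − 2·(-2) = 5, t = -1 − 2·3 = -7  (check: 332·5 + 235·(-7) = 15)
  q = 2: r = 11, s = -2 − 2·5 = -12, t = 3 − 2·(-7) = 17  (check: 332·(-12) + 235·17 = 11)
  q = 1: r = 4, s = 5 − 1·(-12) = 17, t = -7 − 1·17 = -24  (check: 332·17 + 235·(-24) = 4)
  q = 2: r = 3, s = -12 − 2·17 = -46, t = 17 − 2·(-24) = 65  (check: 332·(-46) + 235·65 = 3)
  q = 1: r = 1, s = 17 − 1·(-46) = 63, t = -24 − 1·65 = -89  (check: 332·63 + 235·(-89) = 1)
The row with r = 1 (the gcd) gives the Bezout coefficients s = 63, t = -89.
Result: 332 · (63) + 235 · (-89) = 1.

gcd(332, 235) = 1; s = 63, t = -89 (check: 332·63 + 235·(-89) = 1).


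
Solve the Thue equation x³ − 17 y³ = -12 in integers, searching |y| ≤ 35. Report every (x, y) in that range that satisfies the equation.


The equation is x³ - 17y³ = -12. For fixed y, x³ = 17·y³ − 12, so a solution requires the RHS to be a perfect cube.
Strategy: iterate y from -35 to 35, compute RHS = 17·y³ − 12, and check whether it is a (positive or negative) perfect cube.
Check small values of y:
  y = 0: RHS = -12 is not a perfect cube.
  y = 1: RHS = 5 is not a perfect cube.
  y = -1: RHS = -29 is not a perfect cube.
  y = 2: RHS = 124 is not a perfect cube.
  y = -2: RHS = -148 is not a perfect cube.
  y = 3: RHS = 447 is not a perfect cube.
  y = -3: RHS = -471 is not a perfect cube.
Continuing the search up to |y| = 35 finds no solutions either.
No (x, y) in the scanned range satisfies the equation.

No integer solutions with |y| ≤ 35.


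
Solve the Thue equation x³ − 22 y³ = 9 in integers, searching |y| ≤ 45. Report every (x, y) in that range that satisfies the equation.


The equation is x³ - 22y³ = 9. For fixed y, x³ = 22·y³ + 9, so a solution requires the RHS to be a perfect cube.
Strategy: iterate y from -45 to 45, compute RHS = 22·y³ + 9, and check whether it is a (positive or negative) perfect cube.
Check small values of y:
  y = 0: RHS = 9 is not a perfect cube.
  y = 1: RHS = 31 is not a perfect cube.
  y = -1: RHS = -13 is not a perfect cube.
  y = 2: RHS = 185 is not a perfect cube.
  y = -2: RHS = -167 is not a perfect cube.
  y = 3: RHS = 603 is not a perfect cube.
  y = -3: RHS = -585 is not a perfect cube.
Continuing the search up to |y| = 45 finds no solutions either.
No (x, y) in the scanned range satisfies the equation.

No integer solutions with |y| ≤ 45.


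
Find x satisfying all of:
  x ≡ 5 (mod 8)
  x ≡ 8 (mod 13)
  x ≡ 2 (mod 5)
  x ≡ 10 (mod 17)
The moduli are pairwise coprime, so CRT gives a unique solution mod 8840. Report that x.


Product of moduli M = 8 · 13 · 5 · 17 = 8840.
Merge one congruence at a time:
  Start: x ≡ 5 (mod 8).
  Combine with x ≡ 8 (mod 13); new modulus lcm = 104.
    Write x = 5 + 8·t and substitute into x ≡ 8 (mod 13): 8·t ≡ 8 − 5 = 3 (mod 13).
    The inverse of 8 mod 13 is 5 (since 8·5 = 40 = 3·13 + 1), so t ≡ 5·3 = 15 ≡ 2 (mod 13).
    Then x = 5 + 8·2 = 21, valid modulo lcm(8, 13) = 104: x ≡ 21 (mod 104).
  Combine with x ≡ 2 (mod 5); new modulus lcm = 520.
    Write x = 21 + 104·t and substitute into x ≡ 2 (mod 5): 104·t ≡ 2 − 21 = -19 (mod 5).
    Reduce coefficients mod 5: 4·t ≡ 1 (mod 5).
    The inverse of 4 mod 5 is 4 (since 4·4 = 16 = 3·5 + 1), so t ≡ 4·1 = 4 ≡ 4 (mod 5).
    Then x = 21 + 104·4 = 437, valid modulo lcm(104, 5) = 520: x ≡ 437 (mod 520).
  Combine with x ≡ 10 (mod 17); new modulus lcm = 8840.
    Write x = 437 + 520·t and substitute into x ≡ 10 (mod 17): 520·t ≡ 10 − 437 = -427 (mod 17).
    Reduce coefficients mod 17: 10·t ≡ 15 (mod 17).
    The inverse of 10 mod 17 is 12 (since 10·12 = 120 = 7·17 + 1), so t ≡ 12·15 = 180 ≡ 10 (mod 17).
    Then x = 437 + 520·10 = 5637, valid modulo lcm(520, 17) = 8840: x ≡ 5637 (mod 8840).
Verify against each original: 5637 mod 8 = 5, 5637 mod 13 = 8, 5637 mod 5 = 2, 5637 mod 17 = 10.

x ≡ 5637 (mod 8840).


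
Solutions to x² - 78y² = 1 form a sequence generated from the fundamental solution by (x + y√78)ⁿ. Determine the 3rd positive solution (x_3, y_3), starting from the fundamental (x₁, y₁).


Step 1: Find the fundamental solution (x₁, y₁) of x² - 78y² = 1.
  Expand √78 as a continued fraction. a₀ = ⌊√78⌋ = 8; iterate m_{k+1} = d_k·a_k − m_k, d_{k+1} = (78 − m_{k+1}²)/d_k, a_{k+1} = ⌊(a₀ + m_{k+1})/d_{k+1}⌋ (starting m₀ = 0, d₀ = 1), with convergents p_k = a_k·p_{k-1} + p_{k-2}, q_k = a_k·q_{k-1} + q_{k-2} (p₋₁ = 1, q₋₁ = 0):
  k = 0: a₀ = 8; p₀/q₀ = 8/1; p₀² − 78·q₀² = 64 − 78 = -14.
  k = 1: m = 8, d = 14, a = ⌊(8 + 8)/14⌋ = 1; p/q = (1·8 + 1)/(1·1 + 0) = 9/1; p² − 78·q² = 81 − 78 = 3.
  k = 2: m = 6, d = 3, a = ⌊(8 + 6)/3⌋ = 4; p/q = (4·9 + 8)/(4·1 + 1) = 44/5; p² − 78·q² = 1936 − 1950 = -14.
  k = 3: m = 6, d = 14, a = ⌊(8 + 6)/14⌋ = 1; p/q = (1·44 + 9)/(1·5 + 1) = 53/6; p² − 78·q² = 2809 − 2808 = 1.
  The first convergent with p² − 78·q² = 1 gives the fundamental solution (x₁, y₁) = (53, 6).
Step 2: Apply the recurrence (x_{n+1}, y_{n+1}) = (x₁x_n + 78y₁y_n, x₁y_n + y₁x_n) repeatedly.
  From (x_1, y_1) = (53, 6): x_2 = 53·53 + 78·6·6 = 5617; y_2 = 53·6 + 6·53 = 636.
  From (x_2, y_2) = (5617, 636): x_3 = 53·5617 + 78·6·636 = 595349; y_3 = 53·636 + 6·5617 = 67410.
Step 3: Verify x_3² - 78·y_3² = 354440431801 - 354440431800 = 1 (should be 1). ✓

(x_1, y_1) = (53, 6); (x_3, y_3) = (595349, 67410).


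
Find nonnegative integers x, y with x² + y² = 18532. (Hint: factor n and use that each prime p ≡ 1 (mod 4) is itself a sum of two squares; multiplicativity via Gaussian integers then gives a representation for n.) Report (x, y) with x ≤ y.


Step 1: Factor n = 18532 = 2^2 · 41 · 113.
Step 2: Check the mod-4 condition on each prime factor: 2 = 2 (special); 41 ≡ 1 (mod 4), exponent 1; 113 ≡ 1 (mod 4), exponent 1.
All primes ≡ 3 (mod 4) appear to even exponent (or don't appear), so by the two-squares theorem n IS expressible as a sum of two squares.
Step 3: Build a representation. Group n = k² · m with k = 2 and m = 41 · 113 = 4633 (a product of primes ≡ 1 (mod 4)); a representation of m scales to one of n via (k·x)² + (k·y)² = k²(x² + y²). Each prime p ≡ 1 (mod 4) is itself a sum of two squares; find a² by testing p − a² for a perfect square:
  41: 41 − 1² = 40, 41 − 2² = 37, 41 − 3² = 32, 41 − 4² = 25 = 5² ⇒ 41 = 4² + 5².
  113: 113 − 1² = 112, 113 − 2² = 109, 113 − 3² = 104, 113 − 4² = 97, 113 − 5² = 88, 113 − 6² = 77, 113 − 7² = 64 = 8² ⇒ 113 = 7² + 8².
  Combine using the Brahmagupta–Fibonacci identity (a² + b²)(c² + d²) = (ac − bd)² + (ad + bc)² = (ac + bd)² + (ad − bc)²:
  41 · 113 = 4633: from (4² + 5²)(7² + 8²), take (4·7 − 5·8, 4·8 + 5·7) = (28 − 40, 32 + 35) = (-12, 67); dropping signs (only squares matter) gives (12, 67); check 12² + 67² = 144 + 4489 = 4633 ✓.
  Scale by k = 2: (2·12, 2·67) = (24, 134).
Step 4: Order so x ≤ y and verify: 24² + 134² = 576 + 17956 = 18532 = n. ✓

n = 18532 = 24² + 134² (one valid representation with x ≤ y).


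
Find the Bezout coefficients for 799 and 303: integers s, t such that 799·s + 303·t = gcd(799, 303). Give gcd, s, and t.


Euclidean algorithm on (799, 303) — divide until remainder is 0:
  799 = 2 · 303 + 193
  303 = 1 · 193 + 110
  193 = 1 · 110 + 83
  110 = 1 · 83 + 27
  83 = 3 · 27 + 2
  27 = 13 · 2 + 1
  2 = 2 · 1 + 0
gcd(799, 303) = 1.
Track Bezout coefficients alongside the remainders: start with r₀ = 799 = a·1 + b·0 (s = 1, t = 0) and r₁ = 303 = a·0 + b·1 (s = 0, t = 1); each new remainder r_{k+1} = r_{k-1} − q_k·r_k inherits s_{k+1} = s_{k-1} − q_k·s_k, t_{k+1} = t_{k-1} − q_k·t_k, so r_k = a·s_k + b·t_k at every step:
  q = 2: r = 193, s = 1 − 2·0 = 1, t = 0 − 2·1 = -2  (check: 799·1 + 303·(-2) = 193)
  q = 1: r = 110, s = 0 − 1·1 = -1, t = 1 − 1·(-2) = 3  (check: 799·(-1) + 303·3 = 110)
  q = 1: r = 83, s = 1 − 1·(-1) = 2, t = -2 − 1·3 = -5  (check: 799·2 + 303·(-5) = 83)
  q = 1: r = 27, s = -1 − 1·2 = -3, t = 3 − 1·(-5) = 8  (check: 799·(-3) + 303·8 = 27)
  q = 3: r = 2, s = 2 − 3·(-3) = 11, t = -5 − 3·8 = -29  (check: 799·11 + 303·(-29) = 2)
  q = 13: r = 1, s = -3 − 13·11 = -146, t = 8 − 13·(-29) = 385  (check: 799·(-146) + 303·385 = 1)
The row with r = 1 (the gcd) gives the Bezout coefficients s = -146, t = 385.
Result: 799 · (-146) + 303 · (385) = 1.

gcd(799, 303) = 1; s = -146, t = 385 (check: 799·(-146) + 303·385 = 1).


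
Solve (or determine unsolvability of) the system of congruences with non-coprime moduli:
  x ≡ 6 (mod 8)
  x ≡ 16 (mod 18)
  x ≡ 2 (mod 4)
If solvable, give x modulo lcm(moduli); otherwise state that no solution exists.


Moduli 8, 18, 4 are not pairwise coprime, so CRT works modulo lcm(m_i) when all pairwise compatibility conditions hold.
Pairwise compatibility: gcd(m_i, m_j) must divide a_i - a_j for every pair.
Merge one congruence at a time:
  Start: x ≡ 6 (mod 8).
  Combine with x ≡ 16 (mod 18): gcd(8, 18) = 2; 16 - 6 = 10, which IS divisible by 2, so compatible.
    Write x = 6 + 8·t and substitute into x ≡ 16 (mod 18): 8·t ≡ 16 − 6 = 10 (mod 18).
    Divide the congruence (and modulus) by g = 2: 4·t ≡ 5 (mod 9).
    The inverse of 4 mod 9 is 7 (since 4·7 = 28 = 3·9 + 1), so t ≡ 7·5 = 35 ≡ 8 (mod 9).
    Then x = 6 + 8·8 = 70, valid modulo lcm(8, 18) = 72: x ≡ 70 (mod 72).
  Combine with x ≡ 2 (mod 4): gcd(72, 4) = 4; 2 - 70 = -68, which IS divisible by 4, so compatible.
    Write x = 70 + 72·t and substitute into x ≡ 2 (mod 4): 72·t ≡ 2 − 70 = -68 (mod 4).
    Divide the congruence (and modulus) by g = 4: 18·t ≡ -17 (mod 1).
    Modulo 1 every t works; take t = 0.
    Then x = 70 + 72·0 = 70, valid modulo lcm(72, 4) = 72: x ≡ 70 (mod 72).
Verify: 70 mod 8 = 6, 70 mod 18 = 16, 70 mod 4 = 2.

x ≡ 70 (mod 72).


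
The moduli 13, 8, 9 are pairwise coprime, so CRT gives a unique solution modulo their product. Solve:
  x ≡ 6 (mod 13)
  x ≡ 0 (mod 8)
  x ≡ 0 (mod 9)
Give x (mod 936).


Moduli 13, 8, 9 are pairwise coprime; by CRT there is a unique solution modulo M = 13 · 8 · 9 = 936.
Solve pairwise, accumulating the modulus:
  Start with x ≡ 6 (mod 13).
  Combine with x ≡ 0 (mod 8): since gcd(13, 8) = 1, we get a unique residue mod 104.
    Write x = 6 + 13·t and substitute into x ≡ 0 (mod 8): 13·t ≡ 0 − 6 = -6 (mod 8).
    Reduce coefficients mod 8: 5·t ≡ 2 (mod 8).
    The inverse of 5 mod 8 is 5 (since 5·5 = 25 = 3·8 + 1), so t ≡ 5·2 = 10 ≡ 2 (mod 8).
    Then x = 6 + 13·2 = 32, valid modulo lcm(13, 8) = 104: x ≡ 32 (mod 104).
  Combine with x ≡ 0 (mod 9): since gcd(104, 9) = 1, we get a unique residue mod 936.
    Write x = 32 + 104·t and substitute into x ≡ 0 (mod 9): 104·t ≡ 0 − 32 = -32 (mod 9).
    Reduce coefficients mod 9: 5·t ≡ 4 (mod 9).
    The inverse of 5 mod 9 is 2 (since 5·2 = 10 = 1·9 + 1), so t ≡ 2·4 = 8 ≡ 8 (mod 9).
    Then x = 32 + 104·8 = 864, valid modulo lcm(104, 9) = 936: x ≡ 864 (mod 936).
Verify: 864 mod 13 = 6 ✓, 864 mod 8 = 0 ✓, 864 mod 9 = 0 ✓.

x ≡ 864 (mod 936).


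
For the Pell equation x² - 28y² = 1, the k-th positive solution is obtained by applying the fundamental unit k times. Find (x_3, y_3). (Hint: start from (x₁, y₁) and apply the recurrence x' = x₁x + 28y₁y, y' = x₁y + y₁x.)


Step 1: Find the fundamental solution (x₁, y₁) of x² - 28y² = 1.
  Expand √28 as a continued fraction. a₀ = ⌊√28⌋ = 5; iterate m_{k+1} = d_k·a_k − m_k, d_{k+1} = (28 − m_{k+1}²)/d_k, a_{k+1} = ⌊(a₀ + m_{k+1})/d_{k+1}⌋ (starting m₀ = 0, d₀ = 1), with convergents p_k = a_k·p_{k-1} + p_{k-2}, q_k = a_k·q_{k-1} + q_{k-2} (p₋₁ = 1, q₋₁ = 0):
  k = 0: a₀ = 5; p₀/q₀ = 5/1; p₀² − 28·q₀² = 25 − 28 = -3.
  k = 1: m = 5, d = 3, a = ⌊(5 + 5)/3⌋ = 3; p/q = (3·5 + 1)/(3·1 + 0) = 16/3; p² − 28·q² = 256 − 252 = 4.
  k = 2: m = 4, d = 4, a = ⌊(5 + 4)/4⌋ = 2; p/q = (2·16 + 5)/(2·3 + 1) = 37/7; p² − 28·q² = 1369 − 1372 = -3.
  k = 3: m = 4, d = 3, a = ⌊(5 + 4)/3⌋ = 3; p/q = (3·37 + 16)/(3·7 + 3) = 127/24; p² − 28·q² = 16129 − 16128 = 1.
  The first convergent with p² − 28·q² = 1 gives the fundamental solution (x₁, y₁) = (127, 24).
Step 2: Apply the recurrence (x_{n+1}, y_{n+1}) = (x₁x_n + 28y₁y_n, x₁y_n + y₁x_n) repeatedly.
  From (x_1, y_1) = (127, 24): x_2 = 127·127 + 28·24·24 = 32257; y_2 = 127·24 + 24·127 = 6096.
  From (x_2, y_2) = (32257, 6096): x_3 = 127·32257 + 28·24·6096 = 8193151; y_3 = 127·6096 + 24·32257 = 1548360.
Step 3: Verify x_3² - 28·y_3² = 67127723308801 - 67127723308800 = 1 (should be 1). ✓

(x_1, y_1) = (127, 24); (x_3, y_3) = (8193151, 1548360).


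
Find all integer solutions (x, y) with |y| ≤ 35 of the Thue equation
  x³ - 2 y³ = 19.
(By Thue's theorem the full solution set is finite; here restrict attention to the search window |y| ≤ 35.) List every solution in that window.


The equation is x³ - 2y³ = 19. For fixed y, x³ = 2·y³ + 19, so a solution requires the RHS to be a perfect cube.
Strategy: iterate y from -35 to 35, compute RHS = 2·y³ + 19, and check whether it is a (positive or negative) perfect cube.
Check small values of y:
  y = 0: RHS = 19 is not a perfect cube.
  y = 1: RHS = 21 is not a perfect cube.
  y = -1: RHS = 17 is not a perfect cube.
  y = 2: RHS = 35 is not a perfect cube.
  y = -2: RHS = 3 is not a perfect cube.
  y = 3: RHS = 73 is not a perfect cube.
  y = -3: RHS = -35 is not a perfect cube.
Continuing the search up to |y| = 35 finds no solutions either.
No (x, y) in the scanned range satisfies the equation.

No integer solutions with |y| ≤ 35.


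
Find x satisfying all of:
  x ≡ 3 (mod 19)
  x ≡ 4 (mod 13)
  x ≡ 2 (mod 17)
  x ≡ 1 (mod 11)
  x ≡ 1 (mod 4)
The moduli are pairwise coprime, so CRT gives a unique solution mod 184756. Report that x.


Product of moduli M = 19 · 13 · 17 · 11 · 4 = 184756.
Merge one congruence at a time:
  Start: x ≡ 3 (mod 19).
  Combine with x ≡ 4 (mod 13); new modulus lcm = 247.
    Write x = 3 + 19·t and substitute into x ≡ 4 (mod 13): 19·t ≡ 4 − 3 = 1 (mod 13).
    Reduce coefficients mod 13: 6·t ≡ 1 (mod 13).
    The inverse of 6 mod 13 is 11 (since 6·11 = 66 = 5·13 + 1), so t ≡ 11·1 = 11 ≡ 11 (mod 13).
    Then x = 3 + 19·11 = 212, valid modulo lcm(19, 13) = 247: x ≡ 212 (mod 247).
  Combine with x ≡ 2 (mod 17); new modulus lcm = 4199.
    Write x = 212 + 247·t and substitute into x ≡ 2 (mod 17): 247·t ≡ 2 − 212 = -210 (mod 17).
    Reduce coefficients mod 17: 9·t ≡ 11 (mod 17).
    The inverse of 9 mod 17 is 2 (since 9·2 = 18 = 1·17 + 1), so t ≡ 2·11 = 22 ≡ 5 (mod 17).
    Then x = 212 + 247·5 = 1447, valid modulo lcm(247, 17) = 4199: x ≡ 1447 (mod 4199).
  Combine with x ≡ 1 (mod 11); new modulus lcm = 46189.
    Write x = 1447 + 4199·t and substitute into x ≡ 1 (mod 11): 4199·t ≡ 1 − 1447 = -1446 (mod 11).
    Reduce coefficients mod 11: 8·t ≡ 6 (mod 11).
    The inverse of 8 mod 11 is 7 (since 8·7 = 56 = 5·11 + 1), so t ≡ 7·6 = 42 ≡ 9 (mod 11).
    Then x = 1447 + 4199·9 = 39238, valid modulo lcm(4199, 11) = 46189: x ≡ 39238 (mod 46189).
  Combine with x ≡ 1 (mod 4); new modulus lcm = 184756.
    Write x = 39238 + 46189·t and substitute into x ≡ 1 (mod 4): 46189·t ≡ 1 − 39238 = -39237 (mod 4).
    Reduce coefficients mod 4: 1·t ≡ 3 (mod 4).
    So t ≡ 3 (mod 4).
    Then x = 39238 + 46189·3 = 177805, valid modulo lcm(46189, 4) = 184756: x ≡ 177805 (mod 184756).
Verify against each original: 177805 mod 19 = 3, 177805 mod 13 = 4, 177805 mod 17 = 2, 177805 mod 11 = 1, 177805 mod 4 = 1.

x ≡ 177805 (mod 184756).


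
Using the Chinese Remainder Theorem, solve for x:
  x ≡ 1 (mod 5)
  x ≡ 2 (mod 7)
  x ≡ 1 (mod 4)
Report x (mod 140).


Moduli 5, 7, 4 are pairwise coprime; by CRT there is a unique solution modulo M = 5 · 7 · 4 = 140.
Solve pairwise, accumulating the modulus:
  Start with x ≡ 1 (mod 5).
  Combine with x ≡ 2 (mod 7): since gcd(5, 7) = 1, we get a unique residue mod 35.
    Write x = 1 + 5·t and substitute into x ≡ 2 (mod 7): 5·t ≡ 2 − 1 = 1 (mod 7).
    The inverse of 5 mod 7 is 3 (since 5·3 = 15 = 2·7 + 1), so t ≡ 3·1 = 3 ≡ 3 (mod 7).
    Then x = 1 + 5·3 = 16, valid modulo lcm(5, 7) = 35: x ≡ 16 (mod 35).
  Combine with x ≡ 1 (mod 4): since gcd(35, 4) = 1, we get a unique residue mod 140.
    Write x = 16 + 35·t and substitute into x ≡ 1 (mod 4): 35·t ≡ 1 − 16 = -15 (mod 4).
    Reduce coefficients mod 4: 3·t ≡ 1 (mod 4).
    The inverse of 3 mod 4 is 3 (since 3·3 = 9 = 2·4 + 1), so t ≡ 3·1 = 3 ≡ 3 (mod 4).
    Then x = 16 + 35·3 = 121, valid modulo lcm(35, 4) = 140: x ≡ 121 (mod 140).
Verify: 121 mod 5 = 1 ✓, 121 mod 7 = 2 ✓, 121 mod 4 = 1 ✓.

x ≡ 121 (mod 140).


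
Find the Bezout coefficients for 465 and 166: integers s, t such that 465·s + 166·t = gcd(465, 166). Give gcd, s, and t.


Euclidean algorithm on (465, 166) — divide until remainder is 0:
  465 = 2 · 166 + 133
  166 = 1 · 133 + 33
  133 = 4 · 33 + 1
  33 = 33 · 1 + 0
gcd(465, 166) = 1.
Track Bezout coefficients alongside the remainders: start with r₀ = 465 = a·1 + b·0 (s = 1, t = 0) and r₁ = 166 = a·0 + b·1 (s = 0, t = 1); each new remainder r_{k+1} = r_{k-1} − q_k·r_k inherits s_{k+1} = s_{k-1} − q_k·s_k, t_{k+1} = t_{k-1} − q_k·t_k, so r_k = a·s_k + b·t_k at every step:
  q = 2: r = 133, s = 1 − 2·0 = 1, t = 0 − 2·1 = -2  (check: 465·1 + 166·(-2) = 133)
  q = 1: r = 33, s = 0 − 1·1 = -1, t = 1 − 1·(-2) = 3  (check: 465·(-1) + 166·3 = 33)
  q = 4: r = 1, s = 1 − 4·(-1) = 5, t = -2 − 4·3 = -14  (check: 465·5 + 166·(-14) = 1)
The row with r = 1 (the gcd) gives the Bezout coefficients s = 5, t = -14.
Result: 465 · (5) + 166 · (-14) = 1.

gcd(465, 166) = 1; s = 5, t = -14 (check: 465·5 + 166·(-14) = 1).


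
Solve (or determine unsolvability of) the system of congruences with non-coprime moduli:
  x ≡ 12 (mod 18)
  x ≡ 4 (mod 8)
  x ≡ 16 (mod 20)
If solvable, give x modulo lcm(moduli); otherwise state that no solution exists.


Moduli 18, 8, 20 are not pairwise coprime, so CRT works modulo lcm(m_i) when all pairwise compatibility conditions hold.
Pairwise compatibility: gcd(m_i, m_j) must divide a_i - a_j for every pair.
Merge one congruence at a time:
  Start: x ≡ 12 (mod 18).
  Combine with x ≡ 4 (mod 8): gcd(18, 8) = 2; 4 - 12 = -8, which IS divisible by 2, so compatible.
    Write x = 12 + 18·t and substitute into x ≡ 4 (mod 8): 18·t ≡ 4 − 12 = -8 (mod 8).
    Divide the congruence (and modulus) by g = 2: 9·t ≡ -4 (mod 4).
    Reduce coefficients mod 4: 1·t ≡ 0 (mod 4).
    So t ≡ 0 (mod 4).
    Then x = 12 + 18·0 = 12, valid modulo lcm(18, 8) = 72: x ≡ 12 (mod 72).
  Combine with x ≡ 16 (mod 20): gcd(72, 20) = 4; 16 - 12 = 4, which IS divisible by 4, so compatible.
    Write x = 12 + 72·t and substitute into x ≡ 16 (mod 20): 72·t ≡ 16 − 12 = 4 (mod 20).
    Divide the congruence (and modulus) by g = 4: 18·t ≡ 1 (mod 5).
    Reduce coefficients mod 5: 3·t ≡ 1 (mod 5).
    The inverse of 3 mod 5 is 2 (since 3·2 = 6 = 1·5 + 1), so t ≡ 2·1 = 2 ≡ 2 (mod 5).
    Then x = 12 + 72·2 = 156, valid modulo lcm(72, 20) = 360: x ≡ 156 (mod 360).
Verify: 156 mod 18 = 12, 156 mod 8 = 4, 156 mod 20 = 16.

x ≡ 156 (mod 360).


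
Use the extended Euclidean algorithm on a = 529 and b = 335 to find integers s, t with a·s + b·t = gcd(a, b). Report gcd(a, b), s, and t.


Euclidean algorithm on (529, 335) — divide until remainder is 0:
  529 = 1 · 335 + 194
  335 = 1 · 194 + 141
  194 = 1 · 141 + 53
  141 = 2 · 53 + 35
  53 = 1 · 35 + 18
  35 = 1 · 18 + 17
  18 = 1 · 17 + 1
  17 = 17 · 1 + 0
gcd(529, 335) = 1.
Track Bezout coefficients alongside the remainders: start with r₀ = 529 = a·1 + b·0 (s = 1, t = 0) and r₁ = 335 = a·0 + b·1 (s = 0, t = 1); each new remainder r_{k+1} = r_{k-1} − q_k·r_k inherits s_{k+1} = s_{k-1} − q_k·s_k, t_{k+1} = t_{k-1} − q_k·t_k, so r_k = a·s_k + b·t_k at every step:
  q = 1: r = 194, s = 1 − 1·0 = 1, t = 0 − 1·1 = -1  (check: 529·1 + 335·(-1) = 194)
  q = 1: r = 141, s = 0 − 1·1 = -1, t = 1 − 1·(-1) = 2  (check: 529·(-1) + 335·2 = 141)
  q = 1: r = 53, s = 1 − 1·(-1) = 2, t = -1 − 1·2 = -3  (check: 529·2 + 335·(-3) = 53)
  q = 2: r = 35, s = -1 − 2·2 = -5, t = 2 − 2·(-3) = 8  (check: 529·(-5) + 335·8 = 35)
  q = 1: r = 18, s = 2 − 1·(-5) = 7, t = -3 − 1·8 = -11  (check: 529·7 + 335·(-11) = 18)
  q = 1: r = 17, s = -5 − 1·7 = -12, t = 8 − 1·(-11) = 19  (check: 529·(-12) + 335·19 = 17)
  q = 1: r = 1, s = 7 − 1·(-12) = 19, t = -11 − 1·19 = -30  (check: 529·19 + 335·(-30) = 1)
The row with r = 1 (the gcd) gives the Bezout coefficients s = 19, t = -30.
Result: 529 · (19) + 335 · (-30) = 1.

gcd(529, 335) = 1; s = 19, t = -30 (check: 529·19 + 335·(-30) = 1).


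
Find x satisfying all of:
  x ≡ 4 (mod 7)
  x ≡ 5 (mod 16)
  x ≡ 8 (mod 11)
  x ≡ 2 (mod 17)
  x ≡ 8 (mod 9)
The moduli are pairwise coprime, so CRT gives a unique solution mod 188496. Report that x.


Product of moduli M = 7 · 16 · 11 · 17 · 9 = 188496.
Merge one congruence at a time:
  Start: x ≡ 4 (mod 7).
  Combine with x ≡ 5 (mod 16); new modulus lcm = 112.
    Write x = 4 + 7·t and substitute into x ≡ 5 (mod 16): 7·t ≡ 5 − 4 = 1 (mod 16).
    The inverse of 7 mod 16 is 7 (since 7·7 = 49 = 3·16 + 1), so t ≡ 7·1 = 7 ≡ 7 (mod 16).
    Then x = 4 + 7·7 = 53, valid modulo lcm(7, 16) = 112: x ≡ 53 (mod 112).
  Combine with x ≡ 8 (mod 11); new modulus lcm = 1232.
    Write x = 53 + 112·t and substitute into x ≡ 8 (mod 11): 112·t ≡ 8 − 53 = -45 (mod 11).
    Reduce coefficients mod 11: 2·t ≡ 10 (mod 11).
    The inverse of 2 mod 11 is 6 (since 2·6 = 12 = 1·11 + 1), so t ≡ 6·10 = 60 ≡ 5 (mod 11).
    Then x = 53 + 112·5 = 613, valid modulo lcm(112, 11) = 1232: x ≡ 613 (mod 1232).
  Combine with x ≡ 2 (mod 17); new modulus lcm = 20944.
    Write x = 613 + 1232·t and substitute into x ≡ 2 (mod 17): 1232·t ≡ 2 − 613 = -611 (mod 17).
    Reduce coefficients mod 17: 8·t ≡ 1 (mod 17).
    The inverse of 8 mod 17 is 15 (since 8·15 = 120 = 7·17 + 1), so t ≡ 15·1 = 15 ≡ 15 (mod 17).
    Then x = 613 + 1232·15 = 19093, valid modulo lcm(1232, 17) = 20944: x ≡ 19093 (mod 20944).
  Combine with x ≡ 8 (mod 9); new modulus lcm = 188496.
    Write x = 19093 + 20944·t and substitute into x ≡ 8 (mod 9): 20944·t ≡ 8 − 19093 = -19085 (mod 9).
    Reduce coefficients mod 9: 1·t ≡ 4 (mod 9).
    So t ≡ 4 (mod 9).
    Then x = 19093 + 20944·4 = 102869, valid modulo lcm(20944, 9) = 188496: x ≡ 102869 (mod 188496).
Verify against each original: 102869 mod 7 = 4, 102869 mod 16 = 5, 102869 mod 11 = 8, 102869 mod 17 = 2, 102869 mod 9 = 8.

x ≡ 102869 (mod 188496).


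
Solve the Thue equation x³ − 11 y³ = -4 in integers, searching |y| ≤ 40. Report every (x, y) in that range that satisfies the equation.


The equation is x³ - 11y³ = -4. For fixed y, x³ = 11·y³ − 4, so a solution requires the RHS to be a perfect cube.
Strategy: iterate y from -40 to 40, compute RHS = 11·y³ − 4, and check whether it is a (positive or negative) perfect cube.
Check small values of y:
  y = 0: RHS = -4 is not a perfect cube.
  y = 1: RHS = 7 is not a perfect cube.
  y = -1: RHS = -15 is not a perfect cube.
  y = 2: RHS = 84 is not a perfect cube.
  y = -2: RHS = -92 is not a perfect cube.
  y = 3: RHS = 293 is not a perfect cube.
  y = -3: RHS = -301 is not a perfect cube.
Continuing the search up to |y| = 40 finds no solutions either.
No (x, y) in the scanned range satisfies the equation.

No integer solutions with |y| ≤ 40.


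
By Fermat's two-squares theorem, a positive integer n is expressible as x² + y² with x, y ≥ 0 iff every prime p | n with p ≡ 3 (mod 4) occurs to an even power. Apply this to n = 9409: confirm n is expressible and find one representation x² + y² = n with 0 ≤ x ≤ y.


Step 1: Factor n = 9409 = 97^2.
Step 2: Check the mod-4 condition on each prime factor: 97 ≡ 1 (mod 4), exponent 2.
All primes ≡ 3 (mod 4) appear to even exponent (or don't appear), so by the two-squares theorem n IS expressible as a sum of two squares.
Step 3: Build a representation. Here n = 97 · 97 is a product of primes ≡ 1 (mod 4). Each prime p ≡ 1 (mod 4) is itself a sum of two squares; find a² by testing p − a² for a perfect square:
  97: 97 − 1² = 96, 97 − 2² = 93, 97 − 3² = 88, 97 − 4² = 81 = 9² ⇒ 97 = 4² + 9².
  Combine using the Brahmagupta–Fibonacci identity (a² + b²)(c² + d²) = (ac − bd)² + (ad + bc)² = (ac + bd)² + (ad − bc)²:
  97 · 97 = 9409: from (4² + 9²)(4² + 9²), take (4·4 − 9·9, 4·9 + 9·4) = (16 − 81, 36 + 36) = (-65, 72); dropping signs (only squares matter) gives (65, 72); check 65² + 72² = 4225 + 5184 = 9409 ✓.
Step 4: Order so x ≤ y and verify: 65² + 72² = 4225 + 5184 = 9409 = n. ✓

n = 9409 = 65² + 72² (one valid representation with x ≤ y).


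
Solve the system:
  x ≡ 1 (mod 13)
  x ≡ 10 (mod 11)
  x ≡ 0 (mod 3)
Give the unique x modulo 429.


Moduli 13, 11, 3 are pairwise coprime; by CRT there is a unique solution modulo M = 13 · 11 · 3 = 429.
Solve pairwise, accumulating the modulus:
  Start with x ≡ 1 (mod 13).
  Combine with x ≡ 10 (mod 11): since gcd(13, 11) = 1, we get a unique residue mod 143.
    Write x = 1 + 13·t and substitute into x ≡ 10 (mod 11): 13·t ≡ 10 − 1 = 9 (mod 11).
    Reduce coefficients mod 11: 2·t ≡ 9 (mod 11).
    The inverse of 2 mod 11 is 6 (since 2·6 = 12 = 1·11 + 1), so t ≡ 6·9 = 54 ≡ 10 (mod 11).
    Then x = 1 + 13·10 = 131, valid modulo lcm(13, 11) = 143: x ≡ 131 (mod 143).
  Combine with x ≡ 0 (mod 3): since gcd(143, 3) = 1, we get a unique residue mod 429.
    Write x = 131 + 143·t and substitute into x ≡ 0 (mod 3): 143·t ≡ 0 − 131 = -131 (mod 3).
    Reduce coefficients mod 3: 2·t ≡ 1 (mod 3).
    The inverse of 2 mod 3 is 2 (since 2·2 = 4 = 1·3 + 1), so t ≡ 2·1 = 2 ≡ 2 (mod 3).
    Then x = 131 + 143·2 = 417, valid modulo lcm(143, 3) = 429: x ≡ 417 (mod 429).
Verify: 417 mod 13 = 1 ✓, 417 mod 11 = 10 ✓, 417 mod 3 = 0 ✓.

x ≡ 417 (mod 429).


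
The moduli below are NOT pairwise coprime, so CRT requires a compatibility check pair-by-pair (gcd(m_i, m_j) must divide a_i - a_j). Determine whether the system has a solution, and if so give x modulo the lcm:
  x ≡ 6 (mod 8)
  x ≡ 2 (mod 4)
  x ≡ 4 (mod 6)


Moduli 8, 4, 6 are not pairwise coprime, so CRT works modulo lcm(m_i) when all pairwise compatibility conditions hold.
Pairwise compatibility: gcd(m_i, m_j) must divide a_i - a_j for every pair.
Merge one congruence at a time:
  Start: x ≡ 6 (mod 8).
  Combine with x ≡ 2 (mod 4): gcd(8, 4) = 4; 2 - 6 = -4, which IS divisible by 4, so compatible.
    Write x = 6 + 8·t and substitute into x ≡ 2 (mod 4): 8·t ≡ 2 − 6 = -4 (mod 4).
    Divide the congruence (and modulus) by g = 4: 2·t ≡ -1 (mod 1).
    Modulo 1 every t works; take t = 0.
    Then x = 6 + 8·0 = 6, valid modulo lcm(8, 4) = 8: x ≡ 6 (mod 8).
  Combine with x ≡ 4 (mod 6): gcd(8, 6) = 2; 4 - 6 = -2, which IS divisible by 2, so compatible.
    Write x = 6 + 8·t and substitute into x ≡ 4 (mod 6): 8·t ≡ 4 − 6 = -2 (mod 6).
    Divide the congruence (and modulus) by g = 2: 4·t ≡ -1 (mod 3).
    Reduce coefficients mod 3: 1·t ≡ 2 (mod 3).
    So t ≡ 2 (mod 3).
    Then x = 6 + 8·2 = 22, valid modulo lcm(8, 6) = 24: x ≡ 22 (mod 24).
Verify: 22 mod 8 = 6, 22 mod 4 = 2, 22 mod 6 = 4.

x ≡ 22 (mod 24).


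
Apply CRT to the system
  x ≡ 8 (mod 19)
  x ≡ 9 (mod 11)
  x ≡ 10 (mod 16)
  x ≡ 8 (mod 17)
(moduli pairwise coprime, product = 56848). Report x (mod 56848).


Product of moduli M = 19 · 11 · 16 · 17 = 56848.
Merge one congruence at a time:
  Start: x ≡ 8 (mod 19).
  Combine with x ≡ 9 (mod 11); new modulus lcm = 209.
    Write x = 8 + 19·t and substitute into x ≡ 9 (mod 11): 19·t ≡ 9 − 8 = 1 (mod 11).
    Reduce coefficients mod 11: 8·t ≡ 1 (mod 11).
    The inverse of 8 mod 11 is 7 (since 8·7 = 56 = 5·11 + 1), so t ≡ 7·1 = 7 ≡ 7 (mod 11).
    Then x = 8 + 19·7 = 141, valid modulo lcm(19, 11) = 209: x ≡ 141 (mod 209).
  Combine with x ≡ 10 (mod 16); new modulus lcm = 3344.
    Write x = 141 + 209·t and substitute into x ≡ 10 (mod 16): 209·t ≡ 10 − 141 = -131 (mod 16).
    Reduce coefficients mod 16: 1·t ≡ 13 (mod 16).
    So t ≡ 13 (mod 16).
    Then x = 141 + 209·13 = 2858, valid modulo lcm(209, 16) = 3344: x ≡ 2858 (mod 3344).
  Combine with x ≡ 8 (mod 17); new modulus lcm = 56848.
    Write x = 2858 + 3344·t and substitute into x ≡ 8 (mod 17): 3344·t ≡ 8 − 2858 = -2850 (mod 17).
    Reduce coefficients mod 17: 12·t ≡ 6 (mod 17).
    The inverse of 12 mod 17 is 10 (since 12·10 = 120 = 7·17 + 1), so t ≡ 10·6 = 60 ≡ 9 (mod 17).
    Then x = 2858 + 3344·9 = 32954, valid modulo lcm(3344, 17) = 56848: x ≡ 32954 (mod 56848).
Verify against each original: 32954 mod 19 = 8, 32954 mod 11 = 9, 32954 mod 16 = 10, 32954 mod 17 = 8.

x ≡ 32954 (mod 56848).


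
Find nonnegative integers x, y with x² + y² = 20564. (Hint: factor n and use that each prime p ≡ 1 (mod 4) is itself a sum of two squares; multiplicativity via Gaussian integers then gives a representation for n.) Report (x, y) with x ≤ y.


Step 1: Factor n = 20564 = 2^2 · 53 · 97.
Step 2: Check the mod-4 condition on each prime factor: 2 = 2 (special); 53 ≡ 1 (mod 4), exponent 1; 97 ≡ 1 (mod 4), exponent 1.
All primes ≡ 3 (mod 4) appear to even exponent (or don't appear), so by the two-squares theorem n IS expressible as a sum of two squares.
Step 3: Build a representation. Group n = k² · m with k = 2 and m = 53 · 97 = 5141 (a product of primes ≡ 1 (mod 4)); a representation of m scales to one of n via (k·x)² + (k·y)² = k²(x² + y²). Each prime p ≡ 1 (mod 4) is itself a sum of two squares; find a² by testing p − a² for a perfect square:
  53: 53 − 1² = 52, 53 − 2² = 49 = 7² ⇒ 53 = 2² + 7².
  97: 97 − 1² = 96, 97 − 2² = 93, 97 − 3² = 88, 97 − 4² = 81 = 9² ⇒ 97 = 4² + 9².
  Combine using the Brahmagupta–Fibonacci identity (a² + b²)(c² + d²) = (ac − bd)² + (ad + bc)² = (ac + bd)² + (ad − bc)²:
  53 · 97 = 5141: from (2² + 7²)(4² + 9²), take (2·4 − 7·9, 2·9 + 7·4) = (8 − 63, 18 + 28) = (-55, 46); dropping signs (only squares matter) gives (55, 46); check 55² + 46² = 3025 + 2116 = 5141 ✓.
  Scale by k = 2: (2·55, 2·46) = (110, 92).
Step 4: Order so x ≤ y and verify: 92² + 110² = 8464 + 12100 = 20564 = n. ✓

n = 20564 = 92² + 110² (one valid representation with x ≤ y).
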